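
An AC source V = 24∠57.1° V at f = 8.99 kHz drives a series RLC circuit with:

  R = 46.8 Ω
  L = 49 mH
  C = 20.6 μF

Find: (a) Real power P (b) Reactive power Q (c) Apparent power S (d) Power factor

Step 1 — Angular frequency: ω = 2π·f = 2π·8990 = 5.649e+04 rad/s.
Step 2 — Component impedances:
  R: Z = R = 46.8 Ω
  L: Z = jωL = j·5.649e+04·0.049 = 0 + j2768 Ω
  C: Z = 1/(jωC) = -j/(ω·C) = 0 - j0.8594 Ω
Step 3 — Series combination: Z_total = R + L + C = 46.8 + j2767 Ω = 2767∠89.0° Ω.
Step 4 — Source phasor: V = 24∠57.1° V = 13.04 + j20.15 V.
Step 5 — Current: I = V / Z = 0.00736 - j0.004587 A = 0.008673∠-31.9° A.
Step 6 — Complex power: S = V·I* = 0.00352 + j0.2081 VA.
Step 7 — Real power: P = Re(S) = 0.00352 W.
Step 8 — Reactive power: Q = Im(S) = 0.2081 VAR.
Step 9 — Apparent power: |S| = 0.2081 VA.
Step 10 — Power factor: PF = P/|S| = 0.01691 (lagging).

(a) P = 0.00352 W  (b) Q = 0.2081 VAR  (c) S = 0.2081 VA  (d) PF = 0.01691 (lagging)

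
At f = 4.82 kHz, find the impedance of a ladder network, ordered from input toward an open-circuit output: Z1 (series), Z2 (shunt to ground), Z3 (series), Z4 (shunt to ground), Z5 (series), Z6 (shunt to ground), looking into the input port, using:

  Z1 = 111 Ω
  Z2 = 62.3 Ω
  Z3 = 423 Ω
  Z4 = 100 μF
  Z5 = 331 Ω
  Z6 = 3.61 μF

Step 1 — Angular frequency: ω = 2π·f = 2π·4820 = 3.028e+04 rad/s.
Step 2 — Component impedances:
  Z1: Z = R = 111 Ω
  Z2: Z = R = 62.3 Ω
  Z3: Z = R = 423 Ω
  Z4: Z = 1/(jωC) = -j/(ω·C) = 0 - j0.3302 Ω
  Z5: Z = R = 331 Ω
  Z6: Z = 1/(jωC) = -j/(ω·C) = 0 - j9.147 Ω
Step 3 — Ladder network (open output): work backward from the far end, alternating series and parallel combinations. Z_in = 165.3 - j0.005441 Ω = 165.3∠-0.0° Ω.

Z = 165.3 - j0.005441 Ω = 165.3∠-0.0° Ω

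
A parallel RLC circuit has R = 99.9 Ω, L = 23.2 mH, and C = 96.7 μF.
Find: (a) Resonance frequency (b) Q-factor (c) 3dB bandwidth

Step 1 — Resonance: ω₀ = 1/√(LC) = 1/√(0.0232·9.67e-05) = 667.6 rad/s.
Step 2 — f₀ = ω₀/(2π) = 106.3 Hz.
Step 3 — Parallel Q: Q = R/(ω₀L) = 99.9/(667.6·0.0232) = 6.45.
Step 4 — Bandwidth: Δω = ω₀/Q = 103.5 rad/s; BW = Δω/(2π) = 16.48 Hz.

(a) f₀ = 106.3 Hz  (b) Q = 6.45  (c) BW = 16.48 Hz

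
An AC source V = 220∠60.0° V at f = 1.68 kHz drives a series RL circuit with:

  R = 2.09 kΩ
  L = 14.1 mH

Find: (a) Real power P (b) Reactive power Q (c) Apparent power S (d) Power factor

Step 1 — Angular frequency: ω = 2π·f = 2π·1680 = 1.056e+04 rad/s.
Step 2 — Component impedances:
  R: Z = R = 2090 Ω
  L: Z = jωL = j·1.056e+04·0.0141 = 0 + j148.8 Ω
Step 3 — Series combination: Z_total = R + L = 2090 + j148.8 Ω = 2095∠4.1° Ω.
Step 4 — Source phasor: V = 220∠60.0° V = 110 + j190.5 V.
Step 5 — Current: I = V / Z = 0.05883 + j0.08697 A = 0.105∠55.9° A.
Step 6 — Complex power: S = V·I* = 23.04 + j1.641 VA.
Step 7 — Real power: P = Re(S) = 23.04 W.
Step 8 — Reactive power: Q = Im(S) = 1.641 VAR.
Step 9 — Apparent power: |S| = 23.1 VA.
Step 10 — Power factor: PF = P/|S| = 0.9975 (lagging).

(a) P = 23.04 W  (b) Q = 1.641 VAR  (c) S = 23.1 VA  (d) PF = 0.9975 (lagging)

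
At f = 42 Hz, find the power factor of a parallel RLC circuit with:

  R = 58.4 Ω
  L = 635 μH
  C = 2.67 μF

Step 1 — Angular frequency: ω = 2π·f = 2π·42 = 263.9 rad/s.
Step 2 — Component impedances:
  R: Z = R = 58.4 Ω
  L: Z = jωL = j·263.9·0.000635 = 0 + j0.1676 Ω
  C: Z = 1/(jωC) = -j/(ω·C) = 0 - j1419 Ω
Step 3 — Parallel combination: 1/Z_total = 1/R + 1/L + 1/C; Z_total = 0.0004809 + j0.1676 Ω = 0.1676∠89.8° Ω.
Step 4 — Power factor: PF = cos(φ) = Re(Z)/|Z| = 0.00048094/0.16759 = 0.00287.
Step 5 — Type: Im(Z) = 0.1676 ⇒ lagging (phase φ = 89.8°).

PF = 0.00287 (lagging, φ = 89.8°)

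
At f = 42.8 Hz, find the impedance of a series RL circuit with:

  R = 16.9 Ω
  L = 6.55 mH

Step 1 — Angular frequency: ω = 2π·f = 2π·42.8 = 268.9 rad/s.
Step 2 — Component impedances:
  R: Z = R = 16.9 Ω
  L: Z = jωL = j·268.9·0.00655 = 0 + j1.761 Ω
Step 3 — Series combination: Z_total = R + L = 16.9 + j1.761 Ω = 16.99∠6.0° Ω.

Z = 16.9 + j1.761 Ω = 16.99∠6.0° Ω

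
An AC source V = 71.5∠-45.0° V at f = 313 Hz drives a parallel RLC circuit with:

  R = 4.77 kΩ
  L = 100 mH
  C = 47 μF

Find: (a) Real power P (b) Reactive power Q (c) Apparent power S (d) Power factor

Step 1 — Angular frequency: ω = 2π·f = 2π·313 = 1967 rad/s.
Step 2 — Component impedances:
  R: Z = R = 4770 Ω
  L: Z = jωL = j·1967·0.1 = 0 + j196.7 Ω
  C: Z = 1/(jωC) = -j/(ω·C) = 0 - j10.82 Ω
Step 3 — Parallel combination: 1/Z_total = 1/R + 1/L + 1/C; Z_total = 0.02748 - j11.45 Ω = 11.45∠-89.9° Ω.
Step 4 — Source phasor: V = 71.5∠-45.0° V = 50.56 - j50.56 V.
Step 5 — Current: I = V / Z = 4.427 + j4.406 A = 6.245∠44.9° A.
Step 6 — Complex power: S = V·I* = 1.072 - j446.5 VA.
Step 7 — Real power: P = Re(S) = 1.072 W.
Step 8 — Reactive power: Q = Im(S) = -446.5 VAR.
Step 9 — Apparent power: |S| = 446.5 VA.
Step 10 — Power factor: PF = P/|S| = 0.0024 (leading).

(a) P = 1.072 W  (b) Q = -446.5 VAR  (c) S = 446.5 VA  (d) PF = 0.0024 (leading)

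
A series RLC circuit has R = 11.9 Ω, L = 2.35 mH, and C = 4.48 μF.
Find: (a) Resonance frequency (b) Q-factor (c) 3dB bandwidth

Step 1 — Resonance: ω₀ = 1/√(LC) = 1/√(0.00235·4.48e-06) = 9746 rad/s.
Step 2 — f₀ = ω₀/(2π) = 1551 Hz.
Step 3 — Series Q: Q = ω₀L/R = 9746·0.00235/11.9 = 1.925.
Step 4 — Bandwidth: Δω = ω₀/Q = 5064 rad/s; BW = Δω/(2π) = 805.9 Hz.

(a) f₀ = 1551 Hz  (b) Q = 1.925  (c) BW = 805.9 Hz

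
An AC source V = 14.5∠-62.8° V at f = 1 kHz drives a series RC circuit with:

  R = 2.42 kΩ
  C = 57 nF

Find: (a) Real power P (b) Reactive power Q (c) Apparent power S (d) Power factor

Step 1 — Angular frequency: ω = 2π·f = 2π·1000 = 6283 rad/s.
Step 2 — Component impedances:
  R: Z = R = 2420 Ω
  C: Z = 1/(jωC) = -j/(ω·C) = 0 - j2792 Ω
Step 3 — Series combination: Z_total = R + C = 2420 - j2792 Ω = 3695∠-49.1° Ω.
Step 4 — Source phasor: V = 14.5∠-62.8° V = 6.628 - j12.9 V.
Step 5 — Current: I = V / Z = 0.003812 - j0.0009305 A = 0.003924∠-13.7° A.
Step 6 — Complex power: S = V·I* = 0.03727 - j0.043 VA.
Step 7 — Real power: P = Re(S) = 0.03727 W.
Step 8 — Reactive power: Q = Im(S) = -0.043 VAR.
Step 9 — Apparent power: |S| = 0.0569 VA.
Step 10 — Power factor: PF = P/|S| = 0.6549 (leading).

(a) P = 0.03727 W  (b) Q = -0.043 VAR  (c) S = 0.0569 VA  (d) PF = 0.6549 (leading)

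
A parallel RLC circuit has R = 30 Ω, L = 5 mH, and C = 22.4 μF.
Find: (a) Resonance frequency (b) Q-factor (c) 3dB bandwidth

Step 1 — Resonance: ω₀ = 1/√(LC) = 1/√(0.005·2.24e-05) = 2988 rad/s.
Step 2 — f₀ = ω₀/(2π) = 475.6 Hz.
Step 3 — Parallel Q: Q = R/(ω₀L) = 30/(2988·0.005) = 2.008.
Step 4 — Bandwidth: Δω = ω₀/Q = 1488 rad/s; BW = Δω/(2π) = 236.8 Hz.

(a) f₀ = 475.6 Hz  (b) Q = 2.008  (c) BW = 236.8 Hz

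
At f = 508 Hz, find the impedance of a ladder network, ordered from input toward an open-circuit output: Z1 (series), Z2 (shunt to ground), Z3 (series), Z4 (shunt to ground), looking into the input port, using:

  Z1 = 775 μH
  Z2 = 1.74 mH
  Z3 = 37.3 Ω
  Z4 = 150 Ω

Step 1 — Angular frequency: ω = 2π·f = 2π·508 = 3192 rad/s.
Step 2 — Component impedances:
  Z1: Z = jωL = j·3192·0.000775 = 0 + j2.474 Ω
  Z2: Z = jωL = j·3192·0.00174 = 0 + j5.554 Ω
  Z3: Z = R = 37.3 Ω
  Z4: Z = R = 150 Ω
Step 3 — Ladder network (open output): work backward from the far end, alternating series and parallel combinations. Z_in = 0.1645 + j8.023 Ω = 8.024∠88.8° Ω.

Z = 0.1645 + j8.023 Ω = 8.024∠88.8° Ω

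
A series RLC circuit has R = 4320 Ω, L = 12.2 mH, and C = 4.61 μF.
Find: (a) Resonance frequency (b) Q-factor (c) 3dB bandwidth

Step 1 — Resonance: ω₀ = 1/√(LC) = 1/√(0.0122·4.61e-06) = 4217 rad/s.
Step 2 — f₀ = ω₀/(2π) = 671.1 Hz.
Step 3 — Series Q: Q = ω₀L/R = 4217·0.0122/4320 = 0.01191.
Step 4 — Bandwidth: Δω = ω₀/Q = 3.541e+05 rad/s; BW = Δω/(2π) = 5.636e+04 Hz.

(a) f₀ = 671.1 Hz  (b) Q = 0.01191  (c) BW = 5.636e+04 Hz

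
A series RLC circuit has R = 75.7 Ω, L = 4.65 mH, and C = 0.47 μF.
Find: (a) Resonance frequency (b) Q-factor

Step 1 — Resonance condition Im(Z)=0 gives ω₀ = 1/√(LC).
Step 2 — ω₀ = 1/√(0.00465·4.7e-07) = 2.139e+04 rad/s.
Step 3 — f₀ = ω₀/(2π) = 3404 Hz.
Step 4 — Series Q: Q = ω₀L/R = 2.139e+04·0.00465/75.7 = 1.314.

(a) f₀ = 3404 Hz  (b) Q = 1.314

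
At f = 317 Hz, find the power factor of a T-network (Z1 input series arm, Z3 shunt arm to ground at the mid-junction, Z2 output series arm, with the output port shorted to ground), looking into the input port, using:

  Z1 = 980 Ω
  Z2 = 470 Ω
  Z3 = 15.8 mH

Step 1 — Angular frequency: ω = 2π·f = 2π·317 = 1992 rad/s.
Step 2 — Component impedances:
  Z1: Z = R = 980 Ω
  Z2: Z = R = 470 Ω
  Z3: Z = jωL = j·1992·0.0158 = 0 + j31.47 Ω
Step 3 — With the output port shorted to ground, the output series arm Z2 runs from the junction to ground; the shunt arm Z3 also runs from the junction to ground. They appear in parallel: Z3 || Z2 = 2.098 + j31.33 Ω.
Step 4 — Series with input arm Z1: Z_in = Z1 + (Z3 || Z2) = 982.1 + j31.33 Ω = 982.6∠1.8° Ω.
Step 5 — Power factor: PF = cos(φ) = Re(Z)/|Z| = 982.1/982.6 = 0.9995.
Step 6 — Type: Im(Z) = 31.33 ⇒ lagging (phase φ = 1.8°).

PF = 0.9995 (lagging, φ = 1.8°)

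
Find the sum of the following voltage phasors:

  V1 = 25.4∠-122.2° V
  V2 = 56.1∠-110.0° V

Step 1 — Convert each phasor to rectangular form:
  V1 = 25.4·(cos(-122.2°) + j·sin(-122.2°)) = -13.54 - j21.49 V
  V2 = 56.1·(cos(-110.0°) + j·sin(-110.0°)) = -19.19 - j52.72 V
Step 2 — Sum components: V_total = -32.72 - j74.21 V.
Step 3 — Convert to polar: |V_total| = 81.1 V, ∠V_total = -113.8°.

V_total = 81.1∠-113.8° V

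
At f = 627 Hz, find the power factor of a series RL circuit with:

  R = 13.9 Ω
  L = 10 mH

Step 1 — Angular frequency: ω = 2π·f = 2π·627 = 3940 rad/s.
Step 2 — Component impedances:
  R: Z = R = 13.9 Ω
  L: Z = jωL = j·3940·0.01 = 0 + j39.4 Ω
Step 3 — Series combination: Z_total = R + L = 13.9 + j39.4 Ω = 41.78∠70.6° Ω.
Step 4 — Power factor: PF = cos(φ) = Re(Z)/|Z| = 13.9/41.78 = 0.3327.
Step 5 — Type: Im(Z) = 39.4 ⇒ lagging (phase φ = 70.6°).

PF = 0.3327 (lagging, φ = 70.6°)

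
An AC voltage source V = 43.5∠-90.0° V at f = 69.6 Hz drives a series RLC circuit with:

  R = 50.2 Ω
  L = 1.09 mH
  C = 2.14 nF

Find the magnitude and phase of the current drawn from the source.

Step 1 — Angular frequency: ω = 2π·f = 2π·69.6 = 437.3 rad/s.
Step 2 — Component impedances:
  R: Z = R = 50.2 Ω
  L: Z = jωL = j·437.3·0.00109 = 0 + j0.4767 Ω
  C: Z = 1/(jωC) = -j/(ω·C) = 0 - j1.069e+06 Ω
Step 3 — Series combination: Z_total = R + L + C = 50.2 - j1.069e+06 Ω = 1.069e+06∠-90.0° Ω.
Step 4 — Source phasor: V = 43.5∠-90.0° V = 0 - j43.5 V.
Step 5 — Ohm's law: I = V / Z_total = (0 - j43.5) / (50.2 - j1.069e+06) = 4.071e-05 - j1.912e-09 A.
Step 6 — Convert to polar: |I| = 4.071e-05 A, ∠I = -0.0°.

I = 4.071e-05∠-0.0° A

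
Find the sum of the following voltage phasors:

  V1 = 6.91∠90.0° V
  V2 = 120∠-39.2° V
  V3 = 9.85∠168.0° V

Step 1 — Convert each phasor to rectangular form:
  V1 = 6.91·(cos(90.0°) + j·sin(90.0°)) = 0 + j6.91 V
  V2 = 120·(cos(-39.2°) + j·sin(-39.2°)) = 92.99 - j75.84 V
  V3 = 9.85·(cos(168.0°) + j·sin(168.0°)) = -9.635 + j2.048 V
Step 2 — Sum components: V_total = 83.36 - j66.89 V.
Step 3 — Convert to polar: |V_total| = 106.9 V, ∠V_total = -38.7°.

V_total = 106.9∠-38.7° V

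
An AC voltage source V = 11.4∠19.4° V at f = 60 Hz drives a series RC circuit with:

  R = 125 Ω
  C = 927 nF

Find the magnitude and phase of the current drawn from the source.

Step 1 — Angular frequency: ω = 2π·f = 2π·60 = 377 rad/s.
Step 2 — Component impedances:
  R: Z = R = 125 Ω
  C: Z = 1/(jωC) = -j/(ω·C) = 0 - j2861 Ω
Step 3 — Series combination: Z_total = R + C = 125 - j2861 Ω = 2864∠-87.5° Ω.
Step 4 — Source phasor: V = 11.4∠19.4° V = 10.75 + j3.787 V.
Step 5 — Ohm's law: I = V / Z_total = (10.75 + j3.787) / (125 - j2861) = -0.001157 + j0.003808 A.
Step 6 — Convert to polar: |I| = 0.00398 A, ∠I = 106.9°.

I = 0.00398∠106.9° A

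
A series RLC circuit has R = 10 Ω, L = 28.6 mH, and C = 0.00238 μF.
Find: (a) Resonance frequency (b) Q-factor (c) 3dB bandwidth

Step 1 — Resonance: ω₀ = 1/√(LC) = 1/√(0.0286·2.38e-09) = 1.212e+05 rad/s.
Step 2 — f₀ = ω₀/(2π) = 1.929e+04 Hz.
Step 3 — Series Q: Q = ω₀L/R = 1.212e+05·0.0286/10 = 346.7.
Step 4 — Bandwidth: Δω = ω₀/Q = 349.7 rad/s; BW = Δω/(2π) = 55.65 Hz.

(a) f₀ = 1.929e+04 Hz  (b) Q = 346.7  (c) BW = 55.65 Hz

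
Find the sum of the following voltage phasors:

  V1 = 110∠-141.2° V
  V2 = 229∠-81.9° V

Step 1 — Convert each phasor to rectangular form:
  V1 = 110·(cos(-141.2°) + j·sin(-141.2°)) = -85.73 - j68.93 V
  V2 = 229·(cos(-81.9°) + j·sin(-81.9°)) = 32.27 - j226.7 V
Step 2 — Sum components: V_total = -53.46 - j295.6 V.
Step 3 — Convert to polar: |V_total| = 300.4 V, ∠V_total = -100.3°.

V_total = 300.4∠-100.3° V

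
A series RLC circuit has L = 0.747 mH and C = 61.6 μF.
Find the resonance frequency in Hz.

Step 1 — Resonance condition Im(Z)=0 gives ω₀ = 1/√(LC).
Step 2 — ω₀ = 1/√(0.000747·6.16e-05) = 4662 rad/s.
Step 3 — f₀ = ω₀/(2π) = 741.9 Hz.

f₀ = 741.9 Hz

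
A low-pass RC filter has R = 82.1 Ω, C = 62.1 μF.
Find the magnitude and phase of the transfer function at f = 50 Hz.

Step 1 — Angular frequency: ω = 2π·50 = 314.2 rad/s.
Step 2 — Transfer function: H(jω) = 1/(1 + jωRC).
Step 3 — Denominator: 1 + jωRC = 1 + j·314.2·82.1·6.21e-05 = 1 + j1.602.
Step 4 — H = 0.2805 - j0.4492.
Step 5 — Magnitude: |H| = 0.5296 (-5.5 dB); phase: φ = -58.0°.

|H| = 0.5296 (-5.5 dB), φ = -58.0°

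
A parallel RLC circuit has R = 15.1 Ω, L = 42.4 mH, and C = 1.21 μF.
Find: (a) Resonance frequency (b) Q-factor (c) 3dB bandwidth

Step 1 — Resonance: ω₀ = 1/√(LC) = 1/√(0.0424·1.21e-06) = 4415 rad/s.
Step 2 — f₀ = ω₀/(2π) = 702.7 Hz.
Step 3 — Parallel Q: Q = R/(ω₀L) = 15.1/(4415·0.0424) = 0.08067.
Step 4 — Bandwidth: Δω = ω₀/Q = 5.473e+04 rad/s; BW = Δω/(2π) = 8711 Hz.

(a) f₀ = 702.7 Hz  (b) Q = 0.08067  (c) BW = 8711 Hz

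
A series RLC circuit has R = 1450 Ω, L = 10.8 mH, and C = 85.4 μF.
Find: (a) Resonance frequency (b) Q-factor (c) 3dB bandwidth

Step 1 — Resonance: ω₀ = 1/√(LC) = 1/√(0.0108·8.54e-05) = 1041 rad/s.
Step 2 — f₀ = ω₀/(2π) = 165.7 Hz.
Step 3 — Series Q: Q = ω₀L/R = 1041·0.0108/1450 = 0.007756.
Step 4 — Bandwidth: Δω = ω₀/Q = 1.343e+05 rad/s; BW = Δω/(2π) = 2.137e+04 Hz.

(a) f₀ = 165.7 Hz  (b) Q = 0.007756  (c) BW = 2.137e+04 Hz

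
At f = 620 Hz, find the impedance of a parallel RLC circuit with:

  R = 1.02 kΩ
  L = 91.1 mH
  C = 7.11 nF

Step 1 — Angular frequency: ω = 2π·f = 2π·620 = 3896 rad/s.
Step 2 — Component impedances:
  R: Z = R = 1020 Ω
  L: Z = jωL = j·3896·0.0911 = 0 + j354.9 Ω
  C: Z = 1/(jωC) = -j/(ω·C) = 0 - j3.61e+04 Ω
Step 3 — Parallel combination: 1/Z_total = 1/R + 1/L + 1/C; Z_total = 112.1 + j319 Ω = 338.1∠70.6° Ω.

Z = 112.1 + j319 Ω = 338.1∠70.6° Ω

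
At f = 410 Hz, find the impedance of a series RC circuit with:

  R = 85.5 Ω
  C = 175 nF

Step 1 — Angular frequency: ω = 2π·f = 2π·410 = 2576 rad/s.
Step 2 — Component impedances:
  R: Z = R = 85.5 Ω
  C: Z = 1/(jωC) = -j/(ω·C) = 0 - j2218 Ω
Step 3 — Series combination: Z_total = R + C = 85.5 - j2218 Ω = 2220∠-87.8° Ω.

Z = 85.5 - j2218 Ω = 2220∠-87.8° Ω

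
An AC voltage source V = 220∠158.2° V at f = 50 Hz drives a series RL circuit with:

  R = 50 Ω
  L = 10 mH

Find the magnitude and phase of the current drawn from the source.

Step 1 — Angular frequency: ω = 2π·f = 2π·50 = 314.2 rad/s.
Step 2 — Component impedances:
  R: Z = R = 50 Ω
  L: Z = jωL = j·314.2·0.01 = 0 + j3.142 Ω
Step 3 — Series combination: Z_total = R + L = 50 + j3.142 Ω = 50.1∠3.6° Ω.
Step 4 — Source phasor: V = 220∠158.2° V = -204.3 + j81.7 V.
Step 5 — Ohm's law: I = V / Z_total = (-204.3 + j81.7) / (50 + j3.142) = -3.967 + j1.883 A.
Step 6 — Convert to polar: |I| = 4.391 A, ∠I = 154.6°.

I = 4.391∠154.6° A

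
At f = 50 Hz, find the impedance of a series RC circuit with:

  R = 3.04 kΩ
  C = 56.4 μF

Step 1 — Angular frequency: ω = 2π·f = 2π·50 = 314.2 rad/s.
Step 2 — Component impedances:
  R: Z = R = 3040 Ω
  C: Z = 1/(jωC) = -j/(ω·C) = 0 - j56.44 Ω
Step 3 — Series combination: Z_total = R + C = 3040 - j56.44 Ω = 3041∠-1.1° Ω.

Z = 3040 - j56.44 Ω = 3041∠-1.1° Ω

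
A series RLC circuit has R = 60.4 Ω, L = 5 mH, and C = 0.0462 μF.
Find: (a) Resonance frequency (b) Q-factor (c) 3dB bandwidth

Step 1 — Resonance: ω₀ = 1/√(LC) = 1/√(0.005·4.62e-08) = 6.58e+04 rad/s.
Step 2 — f₀ = ω₀/(2π) = 1.047e+04 Hz.
Step 3 — Series Q: Q = ω₀L/R = 6.58e+04·0.005/60.4 = 5.447.
Step 4 — Bandwidth: Δω = ω₀/Q = 1.208e+04 rad/s; BW = Δω/(2π) = 1923 Hz.

(a) f₀ = 1.047e+04 Hz  (b) Q = 5.447  (c) BW = 1923 Hz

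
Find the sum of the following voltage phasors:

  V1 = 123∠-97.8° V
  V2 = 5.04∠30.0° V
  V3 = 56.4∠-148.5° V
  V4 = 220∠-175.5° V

Step 1 — Convert each phasor to rectangular form:
  V1 = 123·(cos(-97.8°) + j·sin(-97.8°)) = -16.69 - j121.9 V
  V2 = 5.04·(cos(30.0°) + j·sin(30.0°)) = 4.365 + j2.52 V
  V3 = 56.4·(cos(-148.5°) + j·sin(-148.5°)) = -48.09 - j29.47 V
  V4 = 220·(cos(-175.5°) + j·sin(-175.5°)) = -219.3 - j17.26 V
Step 2 — Sum components: V_total = -279.7 - j166.1 V.
Step 3 — Convert to polar: |V_total| = 325.3 V, ∠V_total = -149.3°.

V_total = 325.3∠-149.3° V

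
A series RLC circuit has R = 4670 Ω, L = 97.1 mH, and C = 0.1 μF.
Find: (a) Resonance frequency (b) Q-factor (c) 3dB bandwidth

Step 1 — Resonance condition Im(Z)=0 gives ω₀ = 1/√(LC).
Step 2 — ω₀ = 1/√(0.0971·1e-07) = 1.015e+04 rad/s.
Step 3 — f₀ = ω₀/(2π) = 1615 Hz.
Step 4 — Series Q: Q = ω₀L/R = 1.015e+04·0.0971/4670 = 0.211.
Step 5 — 3dB bandwidth: Δω = ω₀/Q = 4.809e+04 rad/s; BW = Δω/(2π) = 7655 Hz.

(a) f₀ = 1615 Hz  (b) Q = 0.211  (c) BW = 7655 Hz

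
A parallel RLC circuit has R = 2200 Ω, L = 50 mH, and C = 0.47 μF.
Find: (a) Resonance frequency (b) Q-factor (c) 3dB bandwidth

Step 1 — Resonance: ω₀ = 1/√(LC) = 1/√(0.05·4.7e-07) = 6523 rad/s.
Step 2 — f₀ = ω₀/(2π) = 1038 Hz.
Step 3 — Parallel Q: Q = R/(ω₀L) = 2200/(6523·0.05) = 6.745.
Step 4 — Bandwidth: Δω = ω₀/Q = 967.1 rad/s; BW = Δω/(2π) = 153.9 Hz.

(a) f₀ = 1038 Hz  (b) Q = 6.745  (c) BW = 153.9 Hz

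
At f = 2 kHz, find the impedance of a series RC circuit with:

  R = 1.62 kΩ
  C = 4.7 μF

Step 1 — Angular frequency: ω = 2π·f = 2π·2000 = 1.257e+04 rad/s.
Step 2 — Component impedances:
  R: Z = R = 1620 Ω
  C: Z = 1/(jωC) = -j/(ω·C) = 0 - j16.93 Ω
Step 3 — Series combination: Z_total = R + C = 1620 - j16.93 Ω = 1620∠-0.6° Ω.

Z = 1620 - j16.93 Ω = 1620∠-0.6° Ω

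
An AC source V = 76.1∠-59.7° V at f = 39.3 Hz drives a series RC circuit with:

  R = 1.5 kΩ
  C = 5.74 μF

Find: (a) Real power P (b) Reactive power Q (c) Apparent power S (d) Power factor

Step 1 — Angular frequency: ω = 2π·f = 2π·39.3 = 246.9 rad/s.
Step 2 — Component impedances:
  R: Z = R = 1500 Ω
  C: Z = 1/(jωC) = -j/(ω·C) = 0 - j705.5 Ω
Step 3 — Series combination: Z_total = R + C = 1500 - j705.5 Ω = 1658∠-25.2° Ω.
Step 4 — Source phasor: V = 76.1∠-59.7° V = 38.39 - j65.7 V.
Step 5 — Current: I = V / Z = 0.03783 - j0.02601 A = 0.04591∠-34.5° A.
Step 6 — Complex power: S = V·I* = 3.161 - j1.487 VA.
Step 7 — Real power: P = Re(S) = 3.161 W.
Step 8 — Reactive power: Q = Im(S) = -1.487 VAR.
Step 9 — Apparent power: |S| = 3.494 VA.
Step 10 — Power factor: PF = P/|S| = 0.9049 (leading).

(a) P = 3.161 W  (b) Q = -1.487 VAR  (c) S = 3.494 VA  (d) PF = 0.9049 (leading)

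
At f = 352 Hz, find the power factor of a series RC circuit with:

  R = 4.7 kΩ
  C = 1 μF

Step 1 — Angular frequency: ω = 2π·f = 2π·352 = 2212 rad/s.
Step 2 — Component impedances:
  R: Z = R = 4700 Ω
  C: Z = 1/(jωC) = -j/(ω·C) = 0 - j452.1 Ω
Step 3 — Series combination: Z_total = R + C = 4700 - j452.1 Ω = 4722∠-5.5° Ω.
Step 4 — Power factor: PF = cos(φ) = Re(Z)/|Z| = 4700/4721.7 = 0.9954.
Step 5 — Type: Im(Z) = -452.1 ⇒ leading (phase φ = -5.5°).

PF = 0.9954 (leading, φ = -5.5°)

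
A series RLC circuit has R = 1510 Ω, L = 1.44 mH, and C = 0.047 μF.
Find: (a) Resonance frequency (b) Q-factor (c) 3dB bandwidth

Step 1 — Resonance condition Im(Z)=0 gives ω₀ = 1/√(LC).
Step 2 — ω₀ = 1/√(0.00144·4.7e-08) = 1.216e+05 rad/s.
Step 3 — f₀ = ω₀/(2π) = 1.935e+04 Hz.
Step 4 — Series Q: Q = ω₀L/R = 1.216e+05·0.00144/1510 = 0.1159.
Step 5 — 3dB bandwidth: Δω = ω₀/Q = 1.049e+06 rad/s; BW = Δω/(2π) = 1.669e+05 Hz.

(a) f₀ = 1.935e+04 Hz  (b) Q = 0.1159  (c) BW = 1.669e+05 Hz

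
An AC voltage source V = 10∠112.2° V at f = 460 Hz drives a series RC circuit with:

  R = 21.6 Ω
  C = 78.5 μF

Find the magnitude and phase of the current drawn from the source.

Step 1 — Angular frequency: ω = 2π·f = 2π·460 = 2890 rad/s.
Step 2 — Component impedances:
  R: Z = R = 21.6 Ω
  C: Z = 1/(jωC) = -j/(ω·C) = 0 - j4.408 Ω
Step 3 — Series combination: Z_total = R + C = 21.6 - j4.408 Ω = 22.05∠-11.5° Ω.
Step 4 — Source phasor: V = 10∠112.2° V = -3.778 + j9.259 V.
Step 5 — Ohm's law: I = V / Z_total = (-3.778 + j9.259) / (21.6 - j4.408) = -0.2519 + j0.3772 A.
Step 6 — Convert to polar: |I| = 0.4536 A, ∠I = 123.7°.

I = 0.4536∠123.7° A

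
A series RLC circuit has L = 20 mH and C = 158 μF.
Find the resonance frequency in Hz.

Step 1 — Resonance condition Im(Z)=0 gives ω₀ = 1/√(LC).
Step 2 — ω₀ = 1/√(0.02·0.000158) = 562.5 rad/s.
Step 3 — f₀ = ω₀/(2π) = 89.53 Hz.

f₀ = 89.53 Hz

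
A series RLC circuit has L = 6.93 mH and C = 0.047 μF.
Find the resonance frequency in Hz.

Step 1 — Resonance condition Im(Z)=0 gives ω₀ = 1/√(LC).
Step 2 — ω₀ = 1/√(0.00693·4.7e-08) = 5.541e+04 rad/s.
Step 3 — f₀ = ω₀/(2π) = 8819 Hz.

f₀ = 8819 Hz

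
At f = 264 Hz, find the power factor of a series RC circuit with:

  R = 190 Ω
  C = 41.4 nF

Step 1 — Angular frequency: ω = 2π·f = 2π·264 = 1659 rad/s.
Step 2 — Component impedances:
  R: Z = R = 190 Ω
  C: Z = 1/(jωC) = -j/(ω·C) = 0 - j1.456e+04 Ω
Step 3 — Series combination: Z_total = R + C = 190 - j1.456e+04 Ω = 1.456e+04∠-89.3° Ω.
Step 4 — Power factor: PF = cos(φ) = Re(Z)/|Z| = 190/1.456e+04 = 0.01305.
Step 5 — Type: Im(Z) = -1.456e+04 ⇒ leading (phase φ = -89.3°).

PF = 0.01305 (leading, φ = -89.3°)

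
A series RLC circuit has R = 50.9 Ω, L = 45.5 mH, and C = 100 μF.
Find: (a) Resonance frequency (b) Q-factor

Step 1 — Resonance condition Im(Z)=0 gives ω₀ = 1/√(LC).
Step 2 — ω₀ = 1/√(0.0455·0.0001) = 468.8 rad/s.
Step 3 — f₀ = ω₀/(2π) = 74.61 Hz.
Step 4 — Series Q: Q = ω₀L/R = 468.8·0.0455/50.9 = 0.4191.

(a) f₀ = 74.61 Hz  (b) Q = 0.4191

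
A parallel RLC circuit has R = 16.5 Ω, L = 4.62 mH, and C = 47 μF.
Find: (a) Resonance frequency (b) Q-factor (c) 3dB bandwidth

Step 1 — Resonance: ω₀ = 1/√(LC) = 1/√(0.00462·4.7e-05) = 2146 rad/s.
Step 2 — f₀ = ω₀/(2π) = 341.5 Hz.
Step 3 — Parallel Q: Q = R/(ω₀L) = 16.5/(2146·0.00462) = 1.664.
Step 4 — Bandwidth: Δω = ω₀/Q = 1289 rad/s; BW = Δω/(2π) = 205.2 Hz.

(a) f₀ = 341.5 Hz  (b) Q = 1.664  (c) BW = 205.2 Hz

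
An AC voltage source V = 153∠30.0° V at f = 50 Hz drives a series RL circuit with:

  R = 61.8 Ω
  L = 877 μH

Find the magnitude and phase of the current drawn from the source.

Step 1 — Angular frequency: ω = 2π·f = 2π·50 = 314.2 rad/s.
Step 2 — Component impedances:
  R: Z = R = 61.8 Ω
  L: Z = jωL = j·314.2·0.000877 = 0 + j0.2755 Ω
Step 3 — Series combination: Z_total = R + L = 61.8 + j0.2755 Ω = 61.8∠0.3° Ω.
Step 4 — Source phasor: V = 153∠30.0° V = 132.5 + j76.5 V.
Step 5 — Ohm's law: I = V / Z_total = (132.5 + j76.5) / (61.8 + j0.2755) = 2.15 + j1.228 A.
Step 6 — Convert to polar: |I| = 2.476 A, ∠I = 29.7°.

I = 2.476∠29.7° A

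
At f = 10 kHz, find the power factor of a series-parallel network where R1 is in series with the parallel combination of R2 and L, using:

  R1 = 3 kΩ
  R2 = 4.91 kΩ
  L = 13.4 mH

Step 1 — Angular frequency: ω = 2π·f = 2π·1e+04 = 6.283e+04 rad/s.
Step 2 — Component impedances:
  R1: Z = R = 3000 Ω
  R2: Z = R = 4910 Ω
  L: Z = jωL = j·6.283e+04·0.0134 = 0 + j841.9 Ω
Step 3 — Parallel branch: R2 || L = 1/(1/R2 + 1/L) = 140.2 + j817.9 Ω.
Step 4 — Series with R1: Z_total = R1 + (R2 || L) = 3140 + j817.9 Ω = 3245∠14.6° Ω.
Step 5 — Power factor: PF = cos(φ) = Re(Z)/|Z| = 3140.2/3245 = 0.9677.
Step 6 — Type: Im(Z) = 817.9 ⇒ lagging (phase φ = 14.6°).

PF = 0.9677 (lagging, φ = 14.6°)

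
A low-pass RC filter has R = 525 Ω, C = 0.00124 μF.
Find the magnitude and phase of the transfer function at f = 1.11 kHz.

Step 1 — Angular frequency: ω = 2π·1110 = 6974 rad/s.
Step 2 — Transfer function: H(jω) = 1/(1 + jωRC).
Step 3 — Denominator: 1 + jωRC = 1 + j·6974·525·1.24e-09 = 1 + j0.00454.
Step 4 — H = 1 - j0.00454.
Step 5 — Magnitude: |H| = 1 (-0.0 dB); phase: φ = -0.3°.

|H| = 1 (-0.0 dB), φ = -0.3°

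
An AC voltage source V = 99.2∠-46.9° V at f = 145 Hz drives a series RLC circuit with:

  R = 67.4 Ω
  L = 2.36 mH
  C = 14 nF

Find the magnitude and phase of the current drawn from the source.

Step 1 — Angular frequency: ω = 2π·f = 2π·145 = 911.1 rad/s.
Step 2 — Component impedances:
  R: Z = R = 67.4 Ω
  L: Z = jωL = j·911.1·0.00236 = 0 + j2.15 Ω
  C: Z = 1/(jωC) = -j/(ω·C) = 0 - j7.84e+04 Ω
Step 3 — Series combination: Z_total = R + L + C = 67.4 - j7.84e+04 Ω = 7.84e+04∠-90.0° Ω.
Step 4 — Source phasor: V = 99.2∠-46.9° V = 67.78 - j72.43 V.
Step 5 — Ohm's law: I = V / Z_total = (67.78 - j72.43) / (67.4 - j7.84e+04) = 0.0009246 + j0.0008638 A.
Step 6 — Convert to polar: |I| = 0.001265 A, ∠I = 43.1°.

I = 0.001265∠43.1° A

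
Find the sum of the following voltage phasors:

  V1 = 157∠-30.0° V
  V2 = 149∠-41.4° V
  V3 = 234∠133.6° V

Step 1 — Convert each phasor to rectangular form:
  V1 = 157·(cos(-30.0°) + j·sin(-30.0°)) = 136 - j78.5 V
  V2 = 149·(cos(-41.4°) + j·sin(-41.4°)) = 111.8 - j98.54 V
  V3 = 234·(cos(133.6°) + j·sin(133.6°)) = -161.4 + j169.5 V
Step 2 — Sum components: V_total = 86.36 - j7.579 V.
Step 3 — Convert to polar: |V_total| = 86.69 V, ∠V_total = -5.0°.

V_total = 86.69∠-5.0° V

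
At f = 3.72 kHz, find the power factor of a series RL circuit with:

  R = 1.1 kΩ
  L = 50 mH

Step 1 — Angular frequency: ω = 2π·f = 2π·3720 = 2.337e+04 rad/s.
Step 2 — Component impedances:
  R: Z = R = 1100 Ω
  L: Z = jωL = j·2.337e+04·0.05 = 0 + j1169 Ω
Step 3 — Series combination: Z_total = R + L = 1100 + j1169 Ω = 1605∠46.7° Ω.
Step 4 — Power factor: PF = cos(φ) = Re(Z)/|Z| = 1100/1605 = 0.6854.
Step 5 — Type: Im(Z) = 1169 ⇒ lagging (phase φ = 46.7°).

PF = 0.6854 (lagging, φ = 46.7°)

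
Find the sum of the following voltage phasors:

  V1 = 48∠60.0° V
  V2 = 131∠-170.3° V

Step 1 — Convert each phasor to rectangular form:
  V1 = 48·(cos(60.0°) + j·sin(60.0°)) = 24 + j41.57 V
  V2 = 131·(cos(-170.3°) + j·sin(-170.3°)) = -129.1 - j22.07 V
Step 2 — Sum components: V_total = -105.1 + j19.5 V.
Step 3 — Convert to polar: |V_total| = 106.9 V, ∠V_total = 169.5°.

V_total = 106.9∠169.5° V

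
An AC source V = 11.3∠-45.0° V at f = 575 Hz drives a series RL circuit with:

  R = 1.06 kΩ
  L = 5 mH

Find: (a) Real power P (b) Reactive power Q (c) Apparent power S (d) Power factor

Step 1 — Angular frequency: ω = 2π·f = 2π·575 = 3613 rad/s.
Step 2 — Component impedances:
  R: Z = R = 1060 Ω
  L: Z = jωL = j·3613·0.005 = 0 + j18.06 Ω
Step 3 — Series combination: Z_total = R + L = 1060 + j18.06 Ω = 1060∠1.0° Ω.
Step 4 — Source phasor: V = 11.3∠-45.0° V = 7.99 - j7.99 V.
Step 5 — Current: I = V / Z = 0.007407 - j0.007664 A = 0.01066∠-46.0° A.
Step 6 — Complex power: S = V·I* = 0.1204 + j0.002052 VA.
Step 7 — Real power: P = Re(S) = 0.1204 W.
Step 8 — Reactive power: Q = Im(S) = 0.002052 VAR.
Step 9 — Apparent power: |S| = 0.1204 VA.
Step 10 — Power factor: PF = P/|S| = 0.9999 (lagging).

(a) P = 0.1204 W  (b) Q = 0.002052 VAR  (c) S = 0.1204 VA  (d) PF = 0.9999 (lagging)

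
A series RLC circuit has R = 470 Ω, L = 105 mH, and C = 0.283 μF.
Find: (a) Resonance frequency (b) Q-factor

Step 1 — Resonance condition Im(Z)=0 gives ω₀ = 1/√(LC).
Step 2 — ω₀ = 1/√(0.105·2.83e-07) = 5801 rad/s.
Step 3 — f₀ = ω₀/(2π) = 923.3 Hz.
Step 4 — Series Q: Q = ω₀L/R = 5801·0.105/470 = 1.296.

(a) f₀ = 923.3 Hz  (b) Q = 1.296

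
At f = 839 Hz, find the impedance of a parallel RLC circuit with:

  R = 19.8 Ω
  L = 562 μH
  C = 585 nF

Step 1 — Angular frequency: ω = 2π·f = 2π·839 = 5272 rad/s.
Step 2 — Component impedances:
  R: Z = R = 19.8 Ω
  L: Z = jωL = j·5272·0.000562 = 0 + j2.963 Ω
  C: Z = 1/(jωC) = -j/(ω·C) = 0 - j324.3 Ω
Step 3 — Parallel combination: 1/Z_total = 1/R + 1/L + 1/C; Z_total = 0.4414 + j2.923 Ω = 2.956∠81.4° Ω.

Z = 0.4414 + j2.923 Ω = 2.956∠81.4° Ω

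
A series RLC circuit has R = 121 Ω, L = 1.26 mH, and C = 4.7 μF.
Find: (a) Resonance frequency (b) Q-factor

Step 1 — Resonance condition Im(Z)=0 gives ω₀ = 1/√(LC).
Step 2 — ω₀ = 1/√(0.00126·4.7e-06) = 1.299e+04 rad/s.
Step 3 — f₀ = ω₀/(2π) = 2068 Hz.
Step 4 — Series Q: Q = ω₀L/R = 1.299e+04·0.00126/121 = 0.1353.

(a) f₀ = 2068 Hz  (b) Q = 0.1353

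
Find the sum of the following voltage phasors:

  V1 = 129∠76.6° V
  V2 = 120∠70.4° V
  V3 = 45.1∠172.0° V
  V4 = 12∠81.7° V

Step 1 — Convert each phasor to rectangular form:
  V1 = 129·(cos(76.6°) + j·sin(76.6°)) = 29.9 + j125.5 V
  V2 = 120·(cos(70.4°) + j·sin(70.4°)) = 40.25 + j113 V
  V3 = 45.1·(cos(172.0°) + j·sin(172.0°)) = -44.66 + j6.277 V
  V4 = 12·(cos(81.7°) + j·sin(81.7°)) = 1.732 + j11.87 V
Step 2 — Sum components: V_total = 27.22 + j256.7 V.
Step 3 — Convert to polar: |V_total| = 258.1 V, ∠V_total = 83.9°.

V_total = 258.1∠83.9° V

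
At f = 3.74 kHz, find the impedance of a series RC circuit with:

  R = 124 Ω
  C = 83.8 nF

Step 1 — Angular frequency: ω = 2π·f = 2π·3740 = 2.35e+04 rad/s.
Step 2 — Component impedances:
  R: Z = R = 124 Ω
  C: Z = 1/(jωC) = -j/(ω·C) = 0 - j507.8 Ω
Step 3 — Series combination: Z_total = R + C = 124 - j507.8 Ω = 522.7∠-76.3° Ω.

Z = 124 - j507.8 Ω = 522.7∠-76.3° Ω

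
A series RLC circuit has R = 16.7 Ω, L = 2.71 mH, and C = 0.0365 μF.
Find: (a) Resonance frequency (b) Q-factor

Step 1 — Resonance condition Im(Z)=0 gives ω₀ = 1/√(LC).
Step 2 — ω₀ = 1/√(0.00271·3.65e-08) = 1.005e+05 rad/s.
Step 3 — f₀ = ω₀/(2π) = 1.6e+04 Hz.
Step 4 — Series Q: Q = ω₀L/R = 1.005e+05·0.00271/16.7 = 16.32.

(a) f₀ = 1.6e+04 Hz  (b) Q = 16.32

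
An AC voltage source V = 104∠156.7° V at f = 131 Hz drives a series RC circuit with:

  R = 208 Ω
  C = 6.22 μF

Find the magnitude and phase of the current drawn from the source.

Step 1 — Angular frequency: ω = 2π·f = 2π·131 = 823.1 rad/s.
Step 2 — Component impedances:
  R: Z = R = 208 Ω
  C: Z = 1/(jωC) = -j/(ω·C) = 0 - j195.3 Ω
Step 3 — Series combination: Z_total = R + C = 208 - j195.3 Ω = 285.3∠-43.2° Ω.
Step 4 — Source phasor: V = 104∠156.7° V = -95.52 + j41.14 V.
Step 5 — Ohm's law: I = V / Z_total = (-95.52 + j41.14) / (208 - j195.3) = -0.3427 - j0.1241 A.
Step 6 — Convert to polar: |I| = 0.3645 A, ∠I = -160.1°.

I = 0.3645∠-160.1° A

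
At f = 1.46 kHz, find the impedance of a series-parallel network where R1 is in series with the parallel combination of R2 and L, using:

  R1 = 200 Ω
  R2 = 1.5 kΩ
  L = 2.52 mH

Step 1 — Angular frequency: ω = 2π·f = 2π·1460 = 9173 rad/s.
Step 2 — Component impedances:
  R1: Z = R = 200 Ω
  R2: Z = R = 1500 Ω
  L: Z = jωL = j·9173·0.00252 = 0 + j23.12 Ω
Step 3 — Parallel branch: R2 || L = 1/(1/R2 + 1/L) = 0.3562 + j23.11 Ω.
Step 4 — Series with R1: Z_total = R1 + (R2 || L) = 200.4 + j23.11 Ω = 201.7∠6.6° Ω.

Z = 200.4 + j23.11 Ω = 201.7∠6.6° Ω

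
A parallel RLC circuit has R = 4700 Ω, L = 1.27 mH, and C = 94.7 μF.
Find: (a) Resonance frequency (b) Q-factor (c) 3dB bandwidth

Step 1 — Resonance: ω₀ = 1/√(LC) = 1/√(0.00127·9.47e-05) = 2884 rad/s.
Step 2 — f₀ = ω₀/(2π) = 458.9 Hz.
Step 3 — Parallel Q: Q = R/(ω₀L) = 4700/(2884·0.00127) = 1283.
Step 4 — Bandwidth: Δω = ω₀/Q = 2.247 rad/s; BW = Δω/(2π) = 0.3576 Hz.

(a) f₀ = 458.9 Hz  (b) Q = 1283  (c) BW = 0.3576 Hz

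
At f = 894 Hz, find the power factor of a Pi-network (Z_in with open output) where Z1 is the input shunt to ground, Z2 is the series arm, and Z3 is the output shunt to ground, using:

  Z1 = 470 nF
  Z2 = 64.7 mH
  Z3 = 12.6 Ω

Step 1 — Angular frequency: ω = 2π·f = 2π·894 = 5617 rad/s.
Step 2 — Component impedances:
  Z1: Z = 1/(jωC) = -j/(ω·C) = 0 - j378.8 Ω
  Z2: Z = jωL = j·5617·0.0647 = 0 + j363.4 Ω
  Z3: Z = R = 12.6 Ω
Step 3 — With open output, the series arm Z2 and the output shunt Z3 appear in series to ground: Z2 + Z3 = 12.6 + j363.4 Ω.
Step 4 — Parallel with input shunt Z1: Z_in = Z1 || (Z2 + Z3) = 4585 + j5206 Ω = 6937∠48.6° Ω.
Step 5 — Power factor: PF = cos(φ) = Re(Z)/|Z| = 4585/6937 = 0.6609.
Step 6 — Type: Im(Z) = 5206 ⇒ lagging (phase φ = 48.6°).

PF = 0.6609 (lagging, φ = 48.6°)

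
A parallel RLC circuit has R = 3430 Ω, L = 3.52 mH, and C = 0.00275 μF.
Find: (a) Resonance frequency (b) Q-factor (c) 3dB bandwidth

Step 1 — Resonance: ω₀ = 1/√(LC) = 1/√(0.00352·2.75e-09) = 3.214e+05 rad/s.
Step 2 — f₀ = ω₀/(2π) = 5.115e+04 Hz.
Step 3 — Parallel Q: Q = R/(ω₀L) = 3430/(3.214e+05·0.00352) = 3.032.
Step 4 — Bandwidth: Δω = ω₀/Q = 1.06e+05 rad/s; BW = Δω/(2π) = 1.687e+04 Hz.

(a) f₀ = 5.115e+04 Hz  (b) Q = 3.032  (c) BW = 1.687e+04 Hz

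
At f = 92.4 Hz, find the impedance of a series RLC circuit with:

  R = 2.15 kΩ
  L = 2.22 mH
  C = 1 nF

Step 1 — Angular frequency: ω = 2π·f = 2π·92.4 = 580.6 rad/s.
Step 2 — Component impedances:
  R: Z = R = 2150 Ω
  L: Z = jωL = j·580.6·0.00222 = 0 + j1.289 Ω
  C: Z = 1/(jωC) = -j/(ω·C) = 0 - j1.722e+06 Ω
Step 3 — Series combination: Z_total = R + L + C = 2150 - j1.722e+06 Ω = 1.722e+06∠-89.9° Ω.

Z = 2150 - j1.722e+06 Ω = 1.722e+06∠-89.9° Ω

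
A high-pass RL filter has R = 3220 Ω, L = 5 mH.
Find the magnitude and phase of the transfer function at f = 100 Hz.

Step 1 — Angular frequency: ω = 2π·100 = 628.3 rad/s.
Step 2 — Transfer function: H(jω) = jωL/(R + jωL).
Step 3 — Numerator jωL = j·3.142; denominator R + jωL = 3220 + j3.142.
Step 4 — H = 9.519e-07 + j0.0009756.
Step 5 — Magnitude: |H| = 0.0009756 (-60.2 dB); phase: φ = 89.9°.

|H| = 0.0009756 (-60.2 dB), φ = 89.9°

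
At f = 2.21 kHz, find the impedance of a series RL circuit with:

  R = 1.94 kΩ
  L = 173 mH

Step 1 — Angular frequency: ω = 2π·f = 2π·2210 = 1.389e+04 rad/s.
Step 2 — Component impedances:
  R: Z = R = 1940 Ω
  L: Z = jωL = j·1.389e+04·0.173 = 0 + j2402 Ω
Step 3 — Series combination: Z_total = R + L = 1940 + j2402 Ω = 3088∠51.1° Ω.

Z = 1940 + j2402 Ω = 3088∠51.1° Ω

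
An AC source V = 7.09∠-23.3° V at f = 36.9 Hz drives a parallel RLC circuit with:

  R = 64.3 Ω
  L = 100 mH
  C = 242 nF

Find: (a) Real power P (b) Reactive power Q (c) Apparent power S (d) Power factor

Step 1 — Angular frequency: ω = 2π·f = 2π·36.9 = 231.8 rad/s.
Step 2 — Component impedances:
  R: Z = R = 64.3 Ω
  L: Z = jωL = j·231.8·0.1 = 0 + j23.18 Ω
  C: Z = 1/(jωC) = -j/(ω·C) = 0 - j1.782e+04 Ω
Step 3 — Parallel combination: 1/Z_total = 1/R + 1/L + 1/C; Z_total = 7.415 + j20.54 Ω = 21.84∠70.1° Ω.
Step 4 — Source phasor: V = 7.09∠-23.3° V = 6.512 - j2.804 V.
Step 5 — Current: I = V / Z = -0.01953 - j0.3241 A = 0.3247∠-93.4° A.
Step 6 — Complex power: S = V·I* = 0.7818 + j2.165 VA.
Step 7 — Real power: P = Re(S) = 0.7818 W.
Step 8 — Reactive power: Q = Im(S) = 2.165 VAR.
Step 9 — Apparent power: |S| = 2.302 VA.
Step 10 — Power factor: PF = P/|S| = 0.3396 (lagging).

(a) P = 0.7818 W  (b) Q = 2.165 VAR  (c) S = 2.302 VA  (d) PF = 0.3396 (lagging)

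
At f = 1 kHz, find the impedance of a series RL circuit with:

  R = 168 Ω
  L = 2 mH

Step 1 — Angular frequency: ω = 2π·f = 2π·1000 = 6283 rad/s.
Step 2 — Component impedances:
  R: Z = R = 168 Ω
  L: Z = jωL = j·6283·0.002 = 0 + j12.57 Ω
Step 3 — Series combination: Z_total = R + L = 168 + j12.57 Ω = 168.5∠4.3° Ω.

Z = 168 + j12.57 Ω = 168.5∠4.3° Ω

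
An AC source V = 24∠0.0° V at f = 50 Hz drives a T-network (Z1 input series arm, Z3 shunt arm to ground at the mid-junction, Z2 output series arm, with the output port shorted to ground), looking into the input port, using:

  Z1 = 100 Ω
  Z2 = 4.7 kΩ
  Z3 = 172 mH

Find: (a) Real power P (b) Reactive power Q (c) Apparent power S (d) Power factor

Step 1 — Angular frequency: ω = 2π·f = 2π·50 = 314.2 rad/s.
Step 2 — Component impedances:
  Z1: Z = R = 100 Ω
  Z2: Z = R = 4700 Ω
  Z3: Z = jωL = j·314.2·0.172 = 0 + j54.04 Ω
Step 3 — With the output port shorted to ground, the output series arm Z2 runs from the junction to ground; the shunt arm Z3 also runs from the junction to ground. They appear in parallel: Z3 || Z2 = 0.6212 + j54.03 Ω.
Step 4 — Series with input arm Z1: Z_in = Z1 + (Z3 || Z2) = 100.6 + j54.03 Ω = 114.2∠28.2° Ω.
Step 5 — Source phasor: V = 24∠0.0° V = 24 V.
Step 6 — Current: I = V / Z = 0.1851 - j0.09941 A = 0.2101∠-28.2° A.
Step 7 — Complex power: S = V·I* = 4.443 + j2.386 VA.
Step 8 — Real power: P = Re(S) = 4.443 W.
Step 9 — Reactive power: Q = Im(S) = 2.386 VAR.
Step 10 — Apparent power: |S| = 5.043 VA.
Step 11 — Power factor: PF = P/|S| = 0.881 (lagging).

(a) P = 4.443 W  (b) Q = 2.386 VAR  (c) S = 5.043 VA  (d) PF = 0.881 (lagging)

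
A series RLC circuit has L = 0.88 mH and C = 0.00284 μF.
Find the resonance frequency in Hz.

Step 1 — Resonance condition Im(Z)=0 gives ω₀ = 1/√(LC).
Step 2 — ω₀ = 1/√(0.00088·2.84e-09) = 6.326e+05 rad/s.
Step 3 — f₀ = ω₀/(2π) = 1.007e+05 Hz.

f₀ = 1.007e+05 Hz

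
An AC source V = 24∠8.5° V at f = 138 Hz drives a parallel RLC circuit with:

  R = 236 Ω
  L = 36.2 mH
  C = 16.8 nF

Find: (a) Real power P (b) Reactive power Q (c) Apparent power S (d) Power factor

Step 1 — Angular frequency: ω = 2π·f = 2π·138 = 867.1 rad/s.
Step 2 — Component impedances:
  R: Z = R = 236 Ω
  L: Z = jωL = j·867.1·0.0362 = 0 + j31.39 Ω
  C: Z = 1/(jωC) = -j/(ω·C) = 0 - j6.865e+04 Ω
Step 3 — Parallel combination: 1/Z_total = 1/R + 1/L + 1/C; Z_total = 4.106 + j30.86 Ω = 31.13∠82.4° Ω.
Step 4 — Source phasor: V = 24∠8.5° V = 23.74 + j3.547 V.
Step 5 — Current: I = V / Z = 0.2135 - j0.7408 A = 0.771∠-73.9° A.
Step 6 — Complex power: S = V·I* = 2.441 + j18.34 VA.
Step 7 — Real power: P = Re(S) = 2.441 W.
Step 8 — Reactive power: Q = Im(S) = 18.34 VAR.
Step 9 — Apparent power: |S| = 18.5 VA.
Step 10 — Power factor: PF = P/|S| = 0.1319 (lagging).

(a) P = 2.441 W  (b) Q = 18.34 VAR  (c) S = 18.5 VA  (d) PF = 0.1319 (lagging)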